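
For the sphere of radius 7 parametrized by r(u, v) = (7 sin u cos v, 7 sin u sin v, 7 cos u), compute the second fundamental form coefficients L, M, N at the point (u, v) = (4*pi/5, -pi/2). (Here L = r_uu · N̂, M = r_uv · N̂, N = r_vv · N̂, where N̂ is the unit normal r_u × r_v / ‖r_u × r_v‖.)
L = -7;  M = 0;  N = -35/8 + 7*sqrt(5)/8

Compute the unit normal N̂(u, v) = (sin(u)^2*cos(v)/Abs(sin(u)), sin(u)^2*sin(v)/Abs(sin(u)), sin(2*u)/(2*Abs(sin(u)))), and the second partials r_uu, r_uv, r_vv. Take dot products:
  L(u, v) = r_uu · N̂ = -7*sin(u)/Abs(sin(u)),
  M(u, v) = r_uv · N̂ = 0,
  N(u, v) = r_vv · N̂ = -7*sin(u)^3/Abs(sin(u)).
Evaluating at (u, v) = (4*pi/5, -pi/2):
  L = -7, M = 0, N = -35/8 + 7*sqrt(5)/8.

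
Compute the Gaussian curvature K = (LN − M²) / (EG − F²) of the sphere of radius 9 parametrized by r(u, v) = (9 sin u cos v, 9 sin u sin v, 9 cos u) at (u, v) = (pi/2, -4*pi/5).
K = 1/81

Coefficients of the first fundamental form: E = 81, F = 0, G = 81*sin(u)^2.
Coefficients of the second fundamental form: L = -9*sin(u)/Abs(sin(u)), M = 0, N = -9*sin(u)^3/Abs(sin(u)).
Assemble K = (LN − M²)/(EG − F²) = 1/81. At (u, v) = (pi/2, -4*pi/5): K = 1/81.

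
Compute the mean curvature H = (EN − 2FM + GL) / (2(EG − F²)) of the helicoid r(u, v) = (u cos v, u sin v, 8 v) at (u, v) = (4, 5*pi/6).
H = 0

With E = 1, F = 0, G = u^2 + 64, L = 0, M = -8/sqrt(u^2 + 64), N = 0, assemble
  H = (EN − 2FM + GL) / (2(EG − F²)) = 0.
At (u, v) = (4, 5*pi/6): H = 0.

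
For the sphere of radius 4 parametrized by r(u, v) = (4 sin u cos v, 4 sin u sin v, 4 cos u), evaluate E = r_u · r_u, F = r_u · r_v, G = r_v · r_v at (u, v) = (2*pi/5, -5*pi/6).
E = 16;  F = 0;  G = 2*sqrt(5) + 10

Partials: r_u = (4*cos(u)*cos(v), 4*sin(v)*cos(u), -4*sin(u)), r_v = (-4*sin(u)*sin(v), 4*sin(u)*cos(v), 0). As functions of (u, v):
  E = r_u · r_u = 16,
  F = r_u · r_v = 0,
  G = r_v · r_v = 16*sin(u)^2.
Evaluating at (u, v) = (2*pi/5, -5*pi/6): E = 16, F = 0, G = 2*sqrt(5) + 10.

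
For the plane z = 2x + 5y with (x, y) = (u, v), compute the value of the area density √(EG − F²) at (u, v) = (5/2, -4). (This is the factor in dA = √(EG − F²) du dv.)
√(EG − F²)|_{(5/2, -4)} = sqrt(30)

E = 5, F = 10, G = 26, so EG − F² = 30. Taking the positive square root: √(EG − F²) = sqrt(30). At (u, v) = (5/2, -4): sqrt(30).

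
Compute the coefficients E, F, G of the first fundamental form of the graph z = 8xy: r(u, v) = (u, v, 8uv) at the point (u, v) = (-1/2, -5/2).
E = 401;  F = 80;  G = 17

Partials: r_u = (1, 0, 8*v), r_v = (0, 1, 8*u). As functions of (u, v):
  E = r_u · r_u = 64*v^2 + 1,
  F = r_u · r_v = 64*u*v,
  G = r_v · r_v = 64*u^2 + 1.
Evaluating at (u, v) = (-1/2, -5/2): E = 401, F = 80, G = 17.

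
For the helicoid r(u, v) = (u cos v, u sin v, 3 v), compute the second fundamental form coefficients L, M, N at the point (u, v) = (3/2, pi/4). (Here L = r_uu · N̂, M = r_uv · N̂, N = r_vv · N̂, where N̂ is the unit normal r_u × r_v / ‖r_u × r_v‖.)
L = 0;  M = -2*sqrt(5)/5;  N = 0

Compute the unit normal N̂(u, v) = (3*sin(v)/sqrt(u^2 + 9), -3*cos(v)/sqrt(u^2 + 9), u/sqrt(u^2 + 9)), and the second partials r_uu, r_uv, r_vv. Take dot products:
  L(u, v) = r_uu · N̂ = 0,
  M(u, v) = r_uv · N̂ = -3/sqrt(u^2 + 9),
  N(u, v) = r_vv · N̂ = 0.
Evaluating at (u, v) = (3/2, pi/4):
  L = 0, M = -2*sqrt(5)/5, N = 0.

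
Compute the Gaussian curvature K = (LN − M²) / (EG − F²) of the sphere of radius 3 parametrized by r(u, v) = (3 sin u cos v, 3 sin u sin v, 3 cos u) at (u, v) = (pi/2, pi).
K = 1/9

Coefficients of the first fundamental form: E = 9, F = 0, G = 9*sin(u)^2.
Coefficients of the second fundamental form: L = -3*sin(u)/Abs(sin(u)), M = 0, N = -3*sin(u)^3/Abs(sin(u)).
Assemble K = (LN − M²)/(EG − F²) = 1/9. At (u, v) = (pi/2, pi): K = 1/9.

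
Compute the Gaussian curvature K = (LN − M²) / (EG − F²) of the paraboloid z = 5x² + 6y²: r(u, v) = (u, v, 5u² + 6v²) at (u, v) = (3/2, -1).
K = 6/6845

Coefficients of the first fundamental form: E = 100*u^2 + 1, F = 120*u*v, G = 144*v^2 + 1.
Coefficients of the second fundamental form: L = 10/sqrt(100*u^2 + 144*v^2 + 1), M = 0, N = 12/sqrt(100*u^2 + 144*v^2 + 1).
Assemble K = (LN − M²)/(EG − F²) = 120/(10000*u^4 + 28800*u^2*v^2 + 200*u^2 + 20736*v^4 + 288*v^2 + 1). At (u, v) = (3/2, -1): K = 6/6845.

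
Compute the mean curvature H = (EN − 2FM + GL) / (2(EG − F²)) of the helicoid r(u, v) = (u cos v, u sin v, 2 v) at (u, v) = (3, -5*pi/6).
H = 0

With E = 1, F = 0, G = u^2 + 4, L = 0, M = -2/sqrt(u^2 + 4), N = 0, assemble
  H = (EN − 2FM + GL) / (2(EG − F²)) = 0.
At (u, v) = (3, -5*pi/6): H = 0.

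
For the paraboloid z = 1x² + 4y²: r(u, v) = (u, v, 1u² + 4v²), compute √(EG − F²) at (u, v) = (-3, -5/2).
√(EG − F²)|_{(-3, -5/2)} = sqrt(437)

E = 4*u^2 + 1, F = 16*u*v, G = 64*v^2 + 1; EG − F² = 4*u^2 + 64*v^2 + 1; √(EG − F²) = sqrt(4*u^2 + 64*v^2 + 1). At the given point: sqrt(437).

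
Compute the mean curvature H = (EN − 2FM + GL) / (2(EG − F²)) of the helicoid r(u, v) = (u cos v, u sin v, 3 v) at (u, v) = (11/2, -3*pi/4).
H = 0

With E = 1, F = 0, G = u^2 + 9, L = 0, M = -3/sqrt(u^2 + 9), N = 0, assemble
  H = (EN − 2FM + GL) / (2(EG − F²)) = 0.
At (u, v) = (11/2, -3*pi/4): H = 0.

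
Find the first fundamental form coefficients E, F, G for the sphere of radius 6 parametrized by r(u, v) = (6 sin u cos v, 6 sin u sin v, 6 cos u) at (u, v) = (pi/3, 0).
E = 36;  F = 0;  G = 27

Partials: r_u = (6*cos(u)*cos(v), 6*sin(v)*cos(u), -6*sin(u)), r_v = (-6*sin(u)*sin(v), 6*sin(u)*cos(v), 0). As functions of (u, v):
  E = r_u · r_u = 36,
  F = r_u · r_v = 0,
  G = r_v · r_v = 36*sin(u)^2.
Evaluating at (u, v) = (pi/3, 0): E = 36, F = 0, G = 27.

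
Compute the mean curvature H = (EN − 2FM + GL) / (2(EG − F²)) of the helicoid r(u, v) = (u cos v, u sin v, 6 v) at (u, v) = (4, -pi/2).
H = 0

With E = 1, F = 0, G = u^2 + 36, L = 0, M = -6/sqrt(u^2 + 36), N = 0, assemble
  H = (EN − 2FM + GL) / (2(EG − F²)) = 0.
At (u, v) = (4, -pi/2): H = 0.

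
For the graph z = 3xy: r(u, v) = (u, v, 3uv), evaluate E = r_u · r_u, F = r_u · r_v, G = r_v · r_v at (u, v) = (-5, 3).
E = 82;  F = -135;  G = 226

Partials: r_u = (1, 0, 3*v), r_v = (0, 1, 3*u). As functions of (u, v):
  E = r_u · r_u = 9*v^2 + 1,
  F = r_u · r_v = 9*u*v,
  G = r_v · r_v = 9*u^2 + 1.
Evaluating at (u, v) = (-5, 3): E = 82, F = -135, G = 226.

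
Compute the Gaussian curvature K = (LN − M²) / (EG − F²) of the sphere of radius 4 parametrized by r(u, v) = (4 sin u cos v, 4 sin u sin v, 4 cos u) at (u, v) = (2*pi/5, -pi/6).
K = 1/16

Coefficients of the first fundamental form: E = 16, F = 0, G = 16*sin(u)^2.
Coefficients of the second fundamental form: L = -4*sin(u)/Abs(sin(u)), M = 0, N = -4*sin(u)^3/Abs(sin(u)).
Assemble K = (LN − M²)/(EG − F²) = 1/16. At (u, v) = (2*pi/5, -pi/6): K = 1/16.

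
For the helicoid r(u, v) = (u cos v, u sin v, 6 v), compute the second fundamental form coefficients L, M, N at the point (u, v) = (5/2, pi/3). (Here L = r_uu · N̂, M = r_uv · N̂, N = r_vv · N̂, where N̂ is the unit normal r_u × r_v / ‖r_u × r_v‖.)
L = 0;  M = -12/13;  N = 0

Compute the unit normal N̂(u, v) = (6*sin(v)/sqrt(u^2 + 36), -6*cos(v)/sqrt(u^2 + 36), u/sqrt(u^2 + 36)), and the second partials r_uu, r_uv, r_vv. Take dot products:
  L(u, v) = r_uu · N̂ = 0,
  M(u, v) = r_uv · N̂ = -6/sqrt(u^2 + 36),
  N(u, v) = r_vv · N̂ = 0.
Evaluating at (u, v) = (5/2, pi/3):
  L = 0, M = -12/13, N = 0.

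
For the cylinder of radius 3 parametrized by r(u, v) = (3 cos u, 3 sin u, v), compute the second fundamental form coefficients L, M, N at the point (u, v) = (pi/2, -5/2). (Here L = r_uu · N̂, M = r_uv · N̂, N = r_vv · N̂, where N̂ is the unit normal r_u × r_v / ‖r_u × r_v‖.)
L = -3;  M = 0;  N = 0

Compute the unit normal N̂(u, v) = (cos(u), sin(u), 0), and the second partials r_uu, r_uv, r_vv. Take dot products:
  L(u, v) = r_uu · N̂ = -3,
  M(u, v) = r_uv · N̂ = 0,
  N(u, v) = r_vv · N̂ = 0.
Evaluating at (u, v) = (pi/2, -5/2):
  L = -3, M = 0, N = 0.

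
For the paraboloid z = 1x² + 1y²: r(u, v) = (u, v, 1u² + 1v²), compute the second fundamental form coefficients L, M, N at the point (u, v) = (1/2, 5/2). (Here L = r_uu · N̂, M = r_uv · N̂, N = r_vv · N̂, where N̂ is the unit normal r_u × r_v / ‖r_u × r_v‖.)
L = 2*sqrt(3)/9;  M = 0;  N = 2*sqrt(3)/9

Compute the unit normal N̂(u, v) = (-2*u/sqrt(4*u^2 + 4*v^2 + 1), -2*v/sqrt(4*u^2 + 4*v^2 + 1), 1/sqrt(4*u^2 + 4*v^2 + 1)), and the second partials r_uu, r_uv, r_vv. Take dot products:
  L(u, v) = r_uu · N̂ = 2/sqrt(4*u^2 + 4*v^2 + 1),
  M(u, v) = r_uv · N̂ = 0,
  N(u, v) = r_vv · N̂ = 2/sqrt(4*u^2 + 4*v^2 + 1).
Evaluating at (u, v) = (1/2, 5/2):
  L = 2*sqrt(3)/9, M = 0, N = 2*sqrt(3)/9.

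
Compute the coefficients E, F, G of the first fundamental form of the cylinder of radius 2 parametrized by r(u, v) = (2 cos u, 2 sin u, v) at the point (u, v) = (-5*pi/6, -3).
E = 4;  F = 0;  G = 1

Partials: r_u = (-2*sin(u), 2*cos(u), 0), r_v = (0, 0, 1). As functions of (u, v):
  E = r_u · r_u = 4,
  F = r_u · r_v = 0,
  G = r_v · r_v = 1.
Evaluating at (u, v) = (-5*pi/6, -3): E = 4, F = 0, G = 1.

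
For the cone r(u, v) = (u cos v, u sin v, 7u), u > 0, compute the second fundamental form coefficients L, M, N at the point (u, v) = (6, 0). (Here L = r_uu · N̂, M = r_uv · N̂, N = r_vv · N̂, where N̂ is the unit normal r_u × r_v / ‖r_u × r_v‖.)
L = 0;  M = 0;  N = 21*sqrt(2)/5

Compute the unit normal N̂(u, v) = (-7*sqrt(2)*u*cos(v)/(10*Abs(u)), -7*sqrt(2)*u*sin(v)/(10*Abs(u)), sqrt(2)*u/(10*Abs(u))), and the second partials r_uu, r_uv, r_vv. Take dot products:
  L(u, v) = r_uu · N̂ = 0,
  M(u, v) = r_uv · N̂ = 0,
  N(u, v) = r_vv · N̂ = 7*sqrt(2)*u^2/(10*Abs(u)).
Evaluating at (u, v) = (6, 0):
  L = 0, M = 0, N = 21*sqrt(2)/5.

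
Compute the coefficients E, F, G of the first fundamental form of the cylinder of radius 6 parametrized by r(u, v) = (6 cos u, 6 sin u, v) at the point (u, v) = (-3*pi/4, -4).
E = 36;  F = 0;  G = 1

Partials: r_u = (-6*sin(u), 6*cos(u), 0), r_v = (0, 0, 1). As functions of (u, v):
  E = r_u · r_u = 36,
  F = r_u · r_v = 0,
  G = r_v · r_v = 1.
Evaluating at (u, v) = (-3*pi/4, -4): E = 36, F = 0, G = 1.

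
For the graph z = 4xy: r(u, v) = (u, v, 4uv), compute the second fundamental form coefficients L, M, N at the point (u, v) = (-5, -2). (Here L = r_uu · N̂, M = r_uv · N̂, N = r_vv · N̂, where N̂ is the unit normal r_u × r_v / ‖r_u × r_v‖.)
L = 0;  M = 4*sqrt(465)/465;  N = 0

Compute the unit normal N̂(u, v) = (-4*v/sqrt(16*u^2 + 16*v^2 + 1), -4*u/sqrt(16*u^2 + 16*v^2 + 1), 1/sqrt(16*u^2 + 16*v^2 + 1)), and the second partials r_uu, r_uv, r_vv. Take dot products:
  L(u, v) = r_uu · N̂ = 0,
  M(u, v) = r_uv · N̂ = 4/sqrt(16*u^2 + 16*v^2 + 1),
  N(u, v) = r_vv · N̂ = 0.
Evaluating at (u, v) = (-5, -2):
  L = 0, M = 4*sqrt(465)/465, N = 0.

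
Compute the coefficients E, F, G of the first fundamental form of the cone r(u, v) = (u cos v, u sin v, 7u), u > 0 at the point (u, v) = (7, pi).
E = 50;  F = 0;  G = 49

Partials: r_u = (cos(v), sin(v), 7), r_v = (-u*sin(v), u*cos(v), 0). As functions of (u, v):
  E = r_u · r_u = 50,
  F = r_u · r_v = 0,
  G = r_v · r_v = u^2.
Evaluating at (u, v) = (7, pi): E = 50, F = 0, G = 49.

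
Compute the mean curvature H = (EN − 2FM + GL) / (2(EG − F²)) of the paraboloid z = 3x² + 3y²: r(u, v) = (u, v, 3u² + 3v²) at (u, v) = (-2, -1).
H = 546*sqrt(181)/32761

With E = 36*u^2 + 1, F = 36*u*v, G = 36*v^2 + 1, L = 6/sqrt(36*u^2 + 36*v^2 + 1), M = 0, N = 6/sqrt(36*u^2 + 36*v^2 + 1), assemble
  H = (EN − 2FM + GL) / (2(EG − F²)) = 6*(18*u^2 + 18*v^2 + 1)/(36*u^2 + 36*v^2 + 1)^(3/2).
At (u, v) = (-2, -1): H = 546*sqrt(181)/32761.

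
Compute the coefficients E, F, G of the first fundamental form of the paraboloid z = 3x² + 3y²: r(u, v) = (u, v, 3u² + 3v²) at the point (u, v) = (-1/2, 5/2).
E = 10;  F = -45;  G = 226

Partials: r_u = (1, 0, 6*u), r_v = (0, 1, 6*v). As functions of (u, v):
  E = r_u · r_u = 36*u^2 + 1,
  F = r_u · r_v = 36*u*v,
  G = r_v · r_v = 36*v^2 + 1.
Evaluating at (u, v) = (-1/2, 5/2): E = 10, F = -45, G = 226.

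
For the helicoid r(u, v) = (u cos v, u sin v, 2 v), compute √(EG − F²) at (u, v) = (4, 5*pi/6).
√(EG − F²)|_{(4, 5*pi/6)} = 2*sqrt(5)

E = 1, F = 0, G = u^2 + 4; EG − F² = u^2 + 4; √(EG − F²) = sqrt(u^2 + 4). At the given point: 2*sqrt(5).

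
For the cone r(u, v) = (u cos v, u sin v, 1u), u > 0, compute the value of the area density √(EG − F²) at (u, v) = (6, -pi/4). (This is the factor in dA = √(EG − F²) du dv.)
√(EG − F²)|_{(6, -pi/4)} = 6*sqrt(2)

E = 2, F = 0, G = u^2, so EG − F² = 2*u^2. Taking the positive square root: √(EG − F²) = sqrt(2)*Abs(u). At (u, v) = (6, -pi/4): 6*sqrt(2).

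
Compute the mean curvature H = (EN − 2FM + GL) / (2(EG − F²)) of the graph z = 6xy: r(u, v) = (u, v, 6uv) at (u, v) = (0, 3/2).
H = 0

With E = 36*v^2 + 1, F = 36*u*v, G = 36*u^2 + 1, L = 0, M = 6/sqrt(36*u^2 + 36*v^2 + 1), N = 0, assemble
  H = (EN − 2FM + GL) / (2(EG − F²)) = -216*u*v/(36*u^2 + 36*v^2 + 1)^(3/2).
At (u, v) = (0, 3/2): H = 0.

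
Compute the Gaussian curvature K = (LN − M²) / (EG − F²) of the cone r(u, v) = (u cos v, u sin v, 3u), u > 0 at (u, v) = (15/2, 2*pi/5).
K = 0

Coefficients of the first fundamental form: E = 10, F = 0, G = u^2.
Coefficients of the second fundamental form: L = 0, M = 0, N = 3*sqrt(10)*u^2/(10*Abs(u)).
Assemble K = (LN − M²)/(EG − F²) = 0. At (u, v) = (15/2, 2*pi/5): K = 0.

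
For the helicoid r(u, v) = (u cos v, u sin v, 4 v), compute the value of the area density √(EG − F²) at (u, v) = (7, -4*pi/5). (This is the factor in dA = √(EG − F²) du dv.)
√(EG − F²)|_{(7, -4*pi/5)} = sqrt(65)

E = 1, F = 0, G = u^2 + 16, so EG − F² = u^2 + 16. Taking the positive square root: √(EG − F²) = sqrt(u^2 + 16). At (u, v) = (7, -4*pi/5): sqrt(65).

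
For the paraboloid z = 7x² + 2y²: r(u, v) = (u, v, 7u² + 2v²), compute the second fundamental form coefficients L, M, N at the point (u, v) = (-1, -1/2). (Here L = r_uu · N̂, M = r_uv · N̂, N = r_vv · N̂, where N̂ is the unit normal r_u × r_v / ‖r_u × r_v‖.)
L = 14*sqrt(201)/201;  M = 0;  N = 4*sqrt(201)/201

Compute the unit normal N̂(u, v) = (-14*u/sqrt(196*u^2 + 16*v^2 + 1), -4*v/sqrt(196*u^2 + 16*v^2 + 1), 1/sqrt(196*u^2 + 16*v^2 + 1)), and the second partials r_uu, r_uv, r_vv. Take dot products:
  L(u, v) = r_uu · N̂ = 14/sqrt(196*u^2 + 16*v^2 + 1),
  M(u, v) = r_uv · N̂ = 0,
  N(u, v) = r_vv · N̂ = 4/sqrt(196*u^2 + 16*v^2 + 1).
Evaluating at (u, v) = (-1, -1/2):
  L = 14*sqrt(201)/201, M = 0, N = 4*sqrt(201)/201.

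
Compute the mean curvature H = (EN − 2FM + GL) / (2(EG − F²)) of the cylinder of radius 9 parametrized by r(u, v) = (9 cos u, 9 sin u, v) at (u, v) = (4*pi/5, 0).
H = -1/18

With E = 81, F = 0, G = 1, L = -9, M = 0, N = 0, assemble
  H = (EN − 2FM + GL) / (2(EG − F²)) = -1/18.
At (u, v) = (4*pi/5, 0): H = -1/18.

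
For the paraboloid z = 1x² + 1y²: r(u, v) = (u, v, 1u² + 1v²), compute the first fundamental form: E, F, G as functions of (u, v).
E = 4*u^2 + 1;  F = 4*u*v;  G = 4*v^2 + 1

Compute partials: r_u = (1, 0, 2*u), r_v = (0, 1, 2*v). Then
  E = r_u · r_u = 4*u^2 + 1,
  F = r_u · r_v = 4*u*v,
  G = r_v · r_v = 4*v^2 + 1.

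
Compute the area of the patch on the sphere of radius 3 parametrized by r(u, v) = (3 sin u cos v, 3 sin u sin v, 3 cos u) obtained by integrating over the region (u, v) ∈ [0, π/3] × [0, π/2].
Area = 9*pi/4

Area = ∫∫ √(EG − F²) du dv with √(EG − F²) = 9*Abs(sin(u)). Integrating over [0, π/3] × [0, π/2] gives 9*pi/4.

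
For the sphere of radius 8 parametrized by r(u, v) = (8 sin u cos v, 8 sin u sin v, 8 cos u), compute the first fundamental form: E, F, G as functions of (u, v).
E = 64;  F = 0;  G = 64*sin(u)^2

Compute partials: r_u = (8*cos(u)*cos(v), 8*sin(v)*cos(u), -8*sin(u)), r_v = (-8*sin(u)*sin(v), 8*sin(u)*cos(v), 0). Then
  E = r_u · r_u = 64,
  F = r_u · r_v = 0,
  G = r_v · r_v = 64*sin(u)^2.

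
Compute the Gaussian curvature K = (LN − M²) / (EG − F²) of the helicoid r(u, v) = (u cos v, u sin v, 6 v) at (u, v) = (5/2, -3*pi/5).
K = -576/28561

Coefficients of the first fundamental form: E = 1, F = 0, G = u^2 + 36.
Coefficients of the second fundamental form: L = 0, M = -6/sqrt(u^2 + 36), N = 0.
Assemble K = (LN − M²)/(EG − F²) = -36/(u^2 + 36)^2. At (u, v) = (5/2, -3*pi/5): K = -576/28561.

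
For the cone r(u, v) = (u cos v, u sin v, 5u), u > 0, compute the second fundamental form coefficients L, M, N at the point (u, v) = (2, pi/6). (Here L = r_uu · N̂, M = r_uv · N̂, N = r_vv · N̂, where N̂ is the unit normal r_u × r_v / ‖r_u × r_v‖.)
L = 0;  M = 0;  N = 5*sqrt(26)/13

Compute the unit normal N̂(u, v) = (-5*sqrt(26)*u*cos(v)/(26*Abs(u)), -5*sqrt(26)*u*sin(v)/(26*Abs(u)), sqrt(26)*u/(26*Abs(u))), and the second partials r_uu, r_uv, r_vv. Take dot products:
  L(u, v) = r_uu · N̂ = 0,
  M(u, v) = r_uv · N̂ = 0,
  N(u, v) = r_vv · N̂ = 5*sqrt(26)*u^2/(26*Abs(u)).
Evaluating at (u, v) = (2, pi/6):
  L = 0, M = 0, N = 5*sqrt(26)/13.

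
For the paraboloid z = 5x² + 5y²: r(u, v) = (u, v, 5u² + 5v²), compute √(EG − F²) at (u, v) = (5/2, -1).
√(EG − F²)|_{(5/2, -1)} = 11*sqrt(6)

E = 100*u^2 + 1, F = 100*u*v, G = 100*v^2 + 1; EG − F² = 100*u^2 + 100*v^2 + 1; √(EG − F²) = sqrt(100*u^2 + 100*v^2 + 1). At the given point: 11*sqrt(6).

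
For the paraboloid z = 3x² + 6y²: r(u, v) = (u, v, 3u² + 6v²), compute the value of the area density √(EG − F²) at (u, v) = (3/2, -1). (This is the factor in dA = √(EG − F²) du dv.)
√(EG − F²)|_{(3/2, -1)} = sqrt(226)

E = 36*u^2 + 1, F = 72*u*v, G = 144*v^2 + 1, so EG − F² = 36*u^2 + 144*v^2 + 1. Taking the positive square root: √(EG − F²) = sqrt(36*u^2 + 144*v^2 + 1). At (u, v) = (3/2, -1): sqrt(226).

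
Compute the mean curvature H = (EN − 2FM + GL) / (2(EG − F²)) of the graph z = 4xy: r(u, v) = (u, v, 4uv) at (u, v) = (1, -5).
H = 320*sqrt(417)/173889

With E = 16*v^2 + 1, F = 16*u*v, G = 16*u^2 + 1, L = 0, M = 4/sqrt(16*u^2 + 16*v^2 + 1), N = 0, assemble
  H = (EN − 2FM + GL) / (2(EG − F²)) = -64*u*v/(16*u^2 + 16*v^2 + 1)^(3/2).
At (u, v) = (1, -5): H = 320*sqrt(417)/173889.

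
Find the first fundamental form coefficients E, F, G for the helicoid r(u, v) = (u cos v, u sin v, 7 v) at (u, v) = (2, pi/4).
E = 1;  F = 0;  G = 53

Partials: r_u = (cos(v), sin(v), 0), r_v = (-u*sin(v), u*cos(v), 7). As functions of (u, v):
  E = r_u · r_u = 1,
  F = r_u · r_v = 0,
  G = r_v · r_v = u^2 + 49.
Evaluating at (u, v) = (2, pi/4): E = 1, F = 0, G = 53.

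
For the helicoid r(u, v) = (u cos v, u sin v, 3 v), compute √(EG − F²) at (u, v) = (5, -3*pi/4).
√(EG − F²)|_{(5, -3*pi/4)} = sqrt(34)

E = 1, F = 0, G = u^2 + 9; EG − F² = u^2 + 9; √(EG − F²) = sqrt(u^2 + 9). At the given point: sqrt(34).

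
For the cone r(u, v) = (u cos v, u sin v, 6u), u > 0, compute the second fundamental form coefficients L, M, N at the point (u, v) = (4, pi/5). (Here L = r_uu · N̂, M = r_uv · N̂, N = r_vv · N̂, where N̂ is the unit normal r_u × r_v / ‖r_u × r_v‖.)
L = 0;  M = 0;  N = 24*sqrt(37)/37

Compute the unit normal N̂(u, v) = (-6*sqrt(37)*u*cos(v)/(37*Abs(u)), -6*sqrt(37)*u*sin(v)/(37*Abs(u)), sqrt(37)*u/(37*Abs(u))), and the second partials r_uu, r_uv, r_vv. Take dot products:
  L(u, v) = r_uu · N̂ = 0,
  M(u, v) = r_uv · N̂ = 0,
  N(u, v) = r_vv · N̂ = 6*sqrt(37)*u^2/(37*Abs(u)).
Evaluating at (u, v) = (4, pi/5):
  L = 0, M = 0, N = 24*sqrt(37)/37.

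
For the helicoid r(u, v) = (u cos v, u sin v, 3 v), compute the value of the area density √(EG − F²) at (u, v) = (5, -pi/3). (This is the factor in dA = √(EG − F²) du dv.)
√(EG − F²)|_{(5, -pi/3)} = sqrt(34)

E = 1, F = 0, G = u^2 + 9, so EG − F² = u^2 + 9. Taking the positive square root: √(EG − F²) = sqrt(u^2 + 9). At (u, v) = (5, -pi/3): sqrt(34).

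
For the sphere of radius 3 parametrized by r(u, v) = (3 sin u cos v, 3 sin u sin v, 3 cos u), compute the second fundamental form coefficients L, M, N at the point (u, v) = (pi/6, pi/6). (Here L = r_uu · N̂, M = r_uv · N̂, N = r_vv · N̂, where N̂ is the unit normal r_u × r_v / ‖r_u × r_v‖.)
L = -3;  M = 0;  N = -3/4

Compute the unit normal N̂(u, v) = (sin(u)^2*cos(v)/Abs(sin(u)), sin(u)^2*sin(v)/Abs(sin(u)), sin(2*u)/(2*Abs(sin(u)))), and the second partials r_uu, r_uv, r_vv. Take dot products:
  L(u, v) = r_uu · N̂ = -3*sin(u)/Abs(sin(u)),
  M(u, v) = r_uv · N̂ = 0,
  N(u, v) = r_vv · N̂ = -3*sin(u)^3/Abs(sin(u)).
Evaluating at (u, v) = (pi/6, pi/6):
  L = -3, M = 0, N = -3/4.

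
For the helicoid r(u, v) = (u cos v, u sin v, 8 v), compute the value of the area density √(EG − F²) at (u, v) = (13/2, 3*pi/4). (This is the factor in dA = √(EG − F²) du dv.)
√(EG − F²)|_{(13/2, 3*pi/4)} = 5*sqrt(17)/2

E = 1, F = 0, G = u^2 + 64, so EG − F² = u^2 + 64. Taking the positive square root: √(EG − F²) = sqrt(u^2 + 64). At (u, v) = (13/2, 3*pi/4): 5*sqrt(17)/2.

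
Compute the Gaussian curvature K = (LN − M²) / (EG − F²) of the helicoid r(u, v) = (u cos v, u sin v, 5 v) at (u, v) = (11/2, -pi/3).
K = -400/48841

Coefficients of the first fundamental form: E = 1, F = 0, G = u^2 + 25.
Coefficients of the second fundamental form: L = 0, M = -5/sqrt(u^2 + 25), N = 0.
Assemble K = (LN − M²)/(EG − F²) = -25/(u^2 + 25)^2. At (u, v) = (11/2, -pi/3): K = -400/48841.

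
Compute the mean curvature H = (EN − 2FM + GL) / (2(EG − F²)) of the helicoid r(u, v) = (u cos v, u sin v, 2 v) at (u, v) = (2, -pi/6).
H = 0

With E = 1, F = 0, G = u^2 + 4, L = 0, M = -2/sqrt(u^2 + 4), N = 0, assemble
  H = (EN − 2FM + GL) / (2(EG − F²)) = 0.
At (u, v) = (2, -pi/6): H = 0.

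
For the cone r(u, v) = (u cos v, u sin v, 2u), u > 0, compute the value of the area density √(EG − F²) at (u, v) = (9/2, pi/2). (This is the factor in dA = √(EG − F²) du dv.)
√(EG − F²)|_{(9/2, pi/2)} = 9*sqrt(5)/2

E = 5, F = 0, G = u^2, so EG − F² = 5*u^2. Taking the positive square root: √(EG − F²) = sqrt(5)*Abs(u). At (u, v) = (9/2, pi/2): 9*sqrt(5)/2.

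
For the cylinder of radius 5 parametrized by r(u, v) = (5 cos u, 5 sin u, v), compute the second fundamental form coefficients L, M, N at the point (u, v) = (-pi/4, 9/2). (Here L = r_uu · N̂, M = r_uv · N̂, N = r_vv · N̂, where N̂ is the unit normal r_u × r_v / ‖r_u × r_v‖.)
L = -5;  M = 0;  N = 0

Compute the unit normal N̂(u, v) = (cos(u), sin(u), 0), and the second partials r_uu, r_uv, r_vv. Take dot products:
  L(u, v) = r_uu · N̂ = -5,
  M(u, v) = r_uv · N̂ = 0,
  N(u, v) = r_vv · N̂ = 0.
Evaluating at (u, v) = (-pi/4, 9/2):
  L = -5, M = 0, N = 0.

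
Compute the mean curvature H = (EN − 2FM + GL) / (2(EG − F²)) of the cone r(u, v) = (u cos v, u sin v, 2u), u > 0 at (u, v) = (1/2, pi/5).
H = 2*sqrt(5)/5

With E = 5, F = 0, G = u^2, L = 0, M = 0, N = 2*sqrt(5)*u^2/(5*Abs(u)), assemble
  H = (EN − 2FM + GL) / (2(EG − F²)) = sqrt(5)/(5*Abs(u)).
At (u, v) = (1/2, pi/5): H = 2*sqrt(5)/5.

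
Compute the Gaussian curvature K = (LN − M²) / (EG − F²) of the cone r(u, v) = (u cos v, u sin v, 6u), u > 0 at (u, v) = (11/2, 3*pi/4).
K = 0

Coefficients of the first fundamental form: E = 37, F = 0, G = u^2.
Coefficients of the second fundamental form: L = 0, M = 0, N = 6*sqrt(37)*u^2/(37*Abs(u)).
Assemble K = (LN − M²)/(EG − F²) = 0. At (u, v) = (11/2, 3*pi/4): K = 0.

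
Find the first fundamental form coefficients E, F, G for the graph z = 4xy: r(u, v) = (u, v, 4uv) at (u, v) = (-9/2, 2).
E = 65;  F = -144;  G = 325

Partials: r_u = (1, 0, 4*v), r_v = (0, 1, 4*u). As functions of (u, v):
  E = r_u · r_u = 16*v^2 + 1,
  F = r_u · r_v = 16*u*v,
  G = r_v · r_v = 16*u^2 + 1.
Evaluating at (u, v) = (-9/2, 2): E = 65, F = -144, G = 325.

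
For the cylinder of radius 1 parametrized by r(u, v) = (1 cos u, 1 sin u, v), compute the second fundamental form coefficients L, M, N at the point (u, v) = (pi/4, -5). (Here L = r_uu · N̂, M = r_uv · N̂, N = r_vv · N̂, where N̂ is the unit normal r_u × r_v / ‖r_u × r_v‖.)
L = -1;  M = 0;  N = 0

Compute the unit normal N̂(u, v) = (cos(u), sin(u), 0), and the second partials r_uu, r_uv, r_vv. Take dot products:
  L(u, v) = r_uu · N̂ = -1,
  M(u, v) = r_uv · N̂ = 0,
  N(u, v) = r_vv · N̂ = 0.
Evaluating at (u, v) = (pi/4, -5):
  L = -1, M = 0, N = 0.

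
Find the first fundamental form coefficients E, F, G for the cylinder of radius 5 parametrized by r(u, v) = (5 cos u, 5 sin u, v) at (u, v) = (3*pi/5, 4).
E = 25;  F = 0;  G = 1

Partials: r_u = (-5*sin(u), 5*cos(u), 0), r_v = (0, 0, 1). As functions of (u, v):
  E = r_u · r_u = 25,
  F = r_u · r_v = 0,
  G = r_v · r_v = 1.
Evaluating at (u, v) = (3*pi/5, 4): E = 25, F = 0, G = 1.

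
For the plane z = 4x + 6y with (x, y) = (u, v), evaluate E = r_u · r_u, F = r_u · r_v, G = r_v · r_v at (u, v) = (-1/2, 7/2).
E = 17;  F = 24;  G = 37

Partials: r_u = (1, 0, 4), r_v = (0, 1, 6). As functions of (u, v):
  E = r_u · r_u = 17,
  F = r_u · r_v = 24,
  G = r_v · r_v = 37.
Evaluating at (u, v) = (-1/2, 7/2): E = 17, F = 24, G = 37.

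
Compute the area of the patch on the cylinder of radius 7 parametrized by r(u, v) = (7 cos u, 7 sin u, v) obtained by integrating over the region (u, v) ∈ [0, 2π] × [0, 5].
Area = 70*pi

Area = ∫∫ √(EG − F²) du dv with √(EG − F²) = 7. Integrating over [0, 2π] × [0, 5] gives 70*pi.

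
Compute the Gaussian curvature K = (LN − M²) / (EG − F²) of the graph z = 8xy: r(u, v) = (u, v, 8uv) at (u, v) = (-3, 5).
K = -64/4739329

Coefficients of the first fundamental form: E = 64*v^2 + 1, F = 64*u*v, G = 64*u^2 + 1.
Coefficients of the second fundamental form: L = 0, M = 8/sqrt(64*u^2 + 64*v^2 + 1), N = 0.
Assemble K = (LN − M²)/(EG − F²) = -64/(4096*u^4 + 8192*u^2*v^2 + 128*u^2 + 4096*v^4 + 128*v^2 + 1). At (u, v) = (-3, 5): K = -64/4739329.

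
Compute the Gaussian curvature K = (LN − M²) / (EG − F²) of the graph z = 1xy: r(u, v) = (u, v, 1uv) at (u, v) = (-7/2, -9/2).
K = -4/4489

Coefficients of the first fundamental form: E = v^2 + 1, F = u*v, G = u^2 + 1.
Coefficients of the second fundamental form: L = 0, M = 1/sqrt(u^2 + v^2 + 1), N = 0.
Assemble K = (LN − M²)/(EG − F²) = 1/((u^2*v^2 - (u^2 + 1)*(v^2 + 1))*(u^2 + v^2 + 1)). At (u, v) = (-7/2, -9/2): K = -4/4489.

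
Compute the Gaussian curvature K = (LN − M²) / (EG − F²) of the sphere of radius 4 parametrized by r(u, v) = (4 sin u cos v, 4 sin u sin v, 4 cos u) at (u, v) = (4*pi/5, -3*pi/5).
K = 1/16

Coefficients of the first fundamental form: E = 16, F = 0, G = 16*sin(u)^2.
Coefficients of the second fundamental form: L = -4*sin(u)/Abs(sin(u)), M = 0, N = -4*sin(u)^3/Abs(sin(u)).
Assemble K = (LN − M²)/(EG − F²) = 1/16. At (u, v) = (4*pi/5, -3*pi/5): K = 1/16.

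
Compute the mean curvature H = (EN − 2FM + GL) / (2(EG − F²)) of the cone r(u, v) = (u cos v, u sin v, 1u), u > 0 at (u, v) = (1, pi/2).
H = sqrt(2)/4

With E = 2, F = 0, G = u^2, L = 0, M = 0, N = sqrt(2)*u^2/(2*Abs(u)), assemble
  H = (EN − 2FM + GL) / (2(EG − F²)) = sqrt(2)/(4*Abs(u)).
At (u, v) = (1, pi/2): H = sqrt(2)/4.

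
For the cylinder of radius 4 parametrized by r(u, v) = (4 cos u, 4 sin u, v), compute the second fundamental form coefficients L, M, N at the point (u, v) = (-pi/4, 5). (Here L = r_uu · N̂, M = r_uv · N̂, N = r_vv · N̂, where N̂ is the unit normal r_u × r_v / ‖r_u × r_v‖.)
L = -4;  M = 0;  N = 0

Compute the unit normal N̂(u, v) = (cos(u), sin(u), 0), and the second partials r_uu, r_uv, r_vv. Take dot products:
  L(u, v) = r_uu · N̂ = -4,
  M(u, v) = r_uv · N̂ = 0,
  N(u, v) = r_vv · N̂ = 0.
Evaluating at (u, v) = (-pi/4, 5):
  L = -4, M = 0, N = 0.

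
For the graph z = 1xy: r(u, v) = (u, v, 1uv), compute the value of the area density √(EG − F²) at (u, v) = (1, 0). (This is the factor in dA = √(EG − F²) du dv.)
√(EG − F²)|_{(1, 0)} = sqrt(2)

E = v^2 + 1, F = u*v, G = u^2 + 1, so EG − F² = u^2 + v^2 + 1. Taking the positive square root: √(EG − F²) = sqrt(u^2 + v^2 + 1). At (u, v) = (1, 0): sqrt(2).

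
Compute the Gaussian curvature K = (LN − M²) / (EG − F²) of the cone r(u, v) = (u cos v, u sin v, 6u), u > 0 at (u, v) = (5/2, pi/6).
K = 0

Coefficients of the first fundamental form: E = 37, F = 0, G = u^2.
Coefficients of the second fundamental form: L = 0, M = 0, N = 6*sqrt(37)*u^2/(37*Abs(u)).
Assemble K = (LN − M²)/(EG − F²) = 0. At (u, v) = (5/2, pi/6): K = 0.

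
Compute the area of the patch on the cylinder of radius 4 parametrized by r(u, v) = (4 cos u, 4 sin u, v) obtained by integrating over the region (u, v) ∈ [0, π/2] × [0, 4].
Area = 8*pi

Area = ∫∫ √(EG − F²) du dv with √(EG − F²) = 4. Integrating over [0, π/2] × [0, 4] gives 8*pi.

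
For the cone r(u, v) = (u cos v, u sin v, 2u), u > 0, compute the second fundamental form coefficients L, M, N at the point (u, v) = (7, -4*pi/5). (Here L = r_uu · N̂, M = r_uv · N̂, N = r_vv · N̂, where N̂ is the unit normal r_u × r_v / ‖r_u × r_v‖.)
L = 0;  M = 0;  N = 14*sqrt(5)/5

Compute the unit normal N̂(u, v) = (-2*sqrt(5)*u*cos(v)/(5*Abs(u)), -2*sqrt(5)*u*sin(v)/(5*Abs(u)), sqrt(5)*u/(5*Abs(u))), and the second partials r_uu, r_uv, r_vv. Take dot products:
  L(u, v) = r_uu · N̂ = 0,
  M(u, v) = r_uv · N̂ = 0,
  N(u, v) = r_vv · N̂ = 2*sqrt(5)*u^2/(5*Abs(u)).
Evaluating at (u, v) = (7, -4*pi/5):
  L = 0, M = 0, N = 14*sqrt(5)/5.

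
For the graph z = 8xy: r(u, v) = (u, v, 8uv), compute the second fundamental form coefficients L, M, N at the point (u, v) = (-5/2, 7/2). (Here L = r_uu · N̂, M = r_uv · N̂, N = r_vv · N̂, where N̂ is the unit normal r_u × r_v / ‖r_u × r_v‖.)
L = 0;  M = 8*sqrt(1185)/1185;  N = 0

Compute the unit normal N̂(u, v) = (-8*v/sqrt(64*u^2 + 64*v^2 + 1), -8*u/sqrt(64*u^2 + 64*v^2 + 1), 1/sqrt(64*u^2 + 64*v^2 + 1)), and the second partials r_uu, r_uv, r_vv. Take dot products:
  L(u, v) = r_uu · N̂ = 0,
  M(u, v) = r_uv · N̂ = 8/sqrt(64*u^2 + 64*v^2 + 1),
  N(u, v) = r_vv · N̂ = 0.
Evaluating at (u, v) = (-5/2, 7/2):
  L = 0, M = 8*sqrt(1185)/1185, N = 0.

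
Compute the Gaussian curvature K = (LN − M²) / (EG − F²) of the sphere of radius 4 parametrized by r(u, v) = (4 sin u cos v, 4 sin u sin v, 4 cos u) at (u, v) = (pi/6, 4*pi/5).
K = 1/16

Coefficients of the first fundamental form: E = 16, F = 0, G = 16*sin(u)^2.
Coefficients of the second fundamental form: L = -4*sin(u)/Abs(sin(u)), M = 0, N = -4*sin(u)^3/Abs(sin(u)).
Assemble K = (LN − M²)/(EG − F²) = 1/16. At (u, v) = (pi/6, 4*pi/5): K = 1/16.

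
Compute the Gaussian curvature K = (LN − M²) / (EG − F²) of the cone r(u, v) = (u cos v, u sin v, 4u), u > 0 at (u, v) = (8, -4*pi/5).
K = 0

Coefficients of the first fundamental form: E = 17, F = 0, G = u^2.
Coefficients of the second fundamental form: L = 0, M = 0, N = 4*sqrt(17)*u^2/(17*Abs(u)).
Assemble K = (LN − M²)/(EG − F²) = 0. At (u, v) = (8, -4*pi/5): K = 0.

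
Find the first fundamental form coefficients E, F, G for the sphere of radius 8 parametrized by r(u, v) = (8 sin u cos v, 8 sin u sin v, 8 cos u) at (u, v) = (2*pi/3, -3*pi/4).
E = 64;  F = 0;  G = 48

Partials: r_u = (8*cos(u)*cos(v), 8*sin(v)*cos(u), -8*sin(u)), r_v = (-8*sin(u)*sin(v), 8*sin(u)*cos(v), 0). As functions of (u, v):
  E = r_u · r_u = 64,
  F = r_u · r_v = 0,
  G = r_v · r_v = 64*sin(u)^2.
Evaluating at (u, v) = (2*pi/3, -3*pi/4): E = 64, F = 0, G = 48.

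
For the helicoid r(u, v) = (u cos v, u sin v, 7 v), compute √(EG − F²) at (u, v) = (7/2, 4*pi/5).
√(EG − F²)|_{(7/2, 4*pi/5)} = 7*sqrt(5)/2

E = 1, F = 0, G = u^2 + 49; EG − F² = u^2 + 49; √(EG − F²) = sqrt(u^2 + 49). At the given point: 7*sqrt(5)/2.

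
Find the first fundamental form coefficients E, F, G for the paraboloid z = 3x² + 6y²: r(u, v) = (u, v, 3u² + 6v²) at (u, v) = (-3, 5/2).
E = 325;  F = -540;  G = 901

Partials: r_u = (1, 0, 6*u), r_v = (0, 1, 12*v). As functions of (u, v):
  E = r_u · r_u = 36*u^2 + 1,
  F = r_u · r_v = 72*u*v,
  G = r_v · r_v = 144*v^2 + 1.
Evaluating at (u, v) = (-3, 5/2): E = 325, F = -540, G = 901.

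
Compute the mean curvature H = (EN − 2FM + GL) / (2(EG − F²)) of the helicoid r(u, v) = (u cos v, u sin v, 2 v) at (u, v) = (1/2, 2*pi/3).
H = 0

With E = 1, F = 0, G = u^2 + 4, L = 0, M = -2/sqrt(u^2 + 4), N = 0, assemble
  H = (EN − 2FM + GL) / (2(EG − F²)) = 0.
At (u, v) = (1/2, 2*pi/3): H = 0.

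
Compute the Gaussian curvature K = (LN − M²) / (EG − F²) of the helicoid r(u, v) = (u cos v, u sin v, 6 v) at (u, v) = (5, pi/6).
K = -36/3721

Coefficients of the first fundamental form: E = 1, F = 0, G = u^2 + 36.
Coefficients of the second fundamental form: L = 0, M = -6/sqrt(u^2 + 36), N = 0.
Assemble K = (LN − M²)/(EG − F²) = -36/(u^2 + 36)^2. At (u, v) = (5, pi/6): K = -36/3721.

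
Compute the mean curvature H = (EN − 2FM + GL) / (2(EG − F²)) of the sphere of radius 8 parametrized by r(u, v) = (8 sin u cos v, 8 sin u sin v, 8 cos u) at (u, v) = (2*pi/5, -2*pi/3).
H = -1/8

With E = 64, F = 0, G = 64*sin(u)^2, L = -8*sin(u)/Abs(sin(u)), M = 0, N = -8*sin(u)^3/Abs(sin(u)), assemble
  H = (EN − 2FM + GL) / (2(EG − F²)) = -sin(u)/(8*Abs(sin(u))).
At (u, v) = (2*pi/5, -2*pi/3): H = -1/8.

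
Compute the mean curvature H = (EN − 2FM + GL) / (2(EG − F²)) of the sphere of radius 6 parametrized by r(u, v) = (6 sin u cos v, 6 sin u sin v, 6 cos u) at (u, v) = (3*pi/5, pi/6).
H = -1/6

With E = 36, F = 0, G = 36*sin(u)^2, L = -6*sin(u)/Abs(sin(u)), M = 0, N = -6*sin(u)^3/Abs(sin(u)), assemble
  H = (EN − 2FM + GL) / (2(EG − F²)) = -sin(u)/(6*Abs(sin(u))).
At (u, v) = (3*pi/5, pi/6): H = -1/6.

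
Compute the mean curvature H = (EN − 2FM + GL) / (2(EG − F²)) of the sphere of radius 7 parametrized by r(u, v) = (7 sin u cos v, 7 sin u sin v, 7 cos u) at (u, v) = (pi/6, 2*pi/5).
H = -1/7

With E = 49, F = 0, G = 49*sin(u)^2, L = -7*sin(u)/Abs(sin(u)), M = 0, N = -7*sin(u)^3/Abs(sin(u)), assemble
  H = (EN − 2FM + GL) / (2(EG − F²)) = -sin(u)/(7*Abs(sin(u))).
At (u, v) = (pi/6, 2*pi/5): H = -1/7.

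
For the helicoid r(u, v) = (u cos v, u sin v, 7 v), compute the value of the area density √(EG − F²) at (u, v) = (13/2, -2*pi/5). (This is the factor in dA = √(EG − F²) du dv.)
√(EG − F²)|_{(13/2, -2*pi/5)} = sqrt(365)/2

E = 1, F = 0, G = u^2 + 49, so EG − F² = u^2 + 49. Taking the positive square root: √(EG − F²) = sqrt(u^2 + 49). At (u, v) = (13/2, -2*pi/5): sqrt(365)/2.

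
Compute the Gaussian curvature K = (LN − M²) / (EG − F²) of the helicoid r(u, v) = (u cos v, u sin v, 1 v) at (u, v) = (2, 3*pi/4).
K = -1/25

Coefficients of the first fundamental form: E = 1, F = 0, G = u^2 + 1.
Coefficients of the second fundamental form: L = 0, M = -1/sqrt(u^2 + 1), N = 0.
Assemble K = (LN − M²)/(EG − F²) = -1/(u^2 + 1)^2. At (u, v) = (2, 3*pi/4): K = -1/25.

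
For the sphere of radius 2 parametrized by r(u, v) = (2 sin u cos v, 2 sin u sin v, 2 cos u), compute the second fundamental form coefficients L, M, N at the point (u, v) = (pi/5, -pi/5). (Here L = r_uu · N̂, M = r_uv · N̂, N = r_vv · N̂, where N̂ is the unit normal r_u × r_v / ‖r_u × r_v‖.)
L = -2;  M = 0;  N = -5/4 + sqrt(5)/4

Compute the unit normal N̂(u, v) = (sin(u)^2*cos(v)/Abs(sin(u)), sin(u)^2*sin(v)/Abs(sin(u)), sin(2*u)/(2*Abs(sin(u)))), and the second partials r_uu, r_uv, r_vv. Take dot products:
  L(u, v) = r_uu · N̂ = -2*sin(u)/Abs(sin(u)),
  M(u, v) = r_uv · N̂ = 0,
  N(u, v) = r_vv · N̂ = -2*sin(u)^3/Abs(sin(u)).
Evaluating at (u, v) = (pi/5, -pi/5):
  L = -2, M = 0, N = -5/4 + sqrt(5)/4.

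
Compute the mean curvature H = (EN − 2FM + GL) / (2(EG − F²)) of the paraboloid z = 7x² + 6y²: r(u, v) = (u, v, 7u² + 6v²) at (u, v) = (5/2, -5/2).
H = 13663*sqrt(2126)/4519876

With E = 196*u^2 + 1, F = 168*u*v, G = 144*v^2 + 1, L = 14/sqrt(196*u^2 + 144*v^2 + 1), M = 0, N = 12/sqrt(196*u^2 + 144*v^2 + 1), assemble
  H = (EN − 2FM + GL) / (2(EG − F²)) = (1176*u^2 + 1008*v^2 + 13)/(196*u^2 + 144*v^2 + 1)^(3/2).
At (u, v) = (5/2, -5/2): H = 13663*sqrt(2126)/4519876.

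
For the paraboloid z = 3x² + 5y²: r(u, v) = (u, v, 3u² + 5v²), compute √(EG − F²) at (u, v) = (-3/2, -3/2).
√(EG − F²)|_{(-3/2, -3/2)} = sqrt(307)

E = 36*u^2 + 1, F = 60*u*v, G = 100*v^2 + 1; EG − F² = 36*u^2 + 100*v^2 + 1; √(EG − F²) = sqrt(36*u^2 + 100*v^2 + 1). At the given point: sqrt(307).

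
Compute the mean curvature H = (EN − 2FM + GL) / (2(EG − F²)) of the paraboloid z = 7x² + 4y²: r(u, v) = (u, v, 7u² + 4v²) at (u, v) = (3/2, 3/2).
H = 2783*sqrt(586)/343396

With E = 196*u^2 + 1, F = 112*u*v, G = 64*v^2 + 1, L = 14/sqrt(196*u^2 + 64*v^2 + 1), M = 0, N = 8/sqrt(196*u^2 + 64*v^2 + 1), assemble
  H = (EN − 2FM + GL) / (2(EG − F²)) = (784*u^2 + 448*v^2 + 11)/(196*u^2 + 64*v^2 + 1)^(3/2).
At (u, v) = (3/2, 3/2): H = 2783*sqrt(586)/343396.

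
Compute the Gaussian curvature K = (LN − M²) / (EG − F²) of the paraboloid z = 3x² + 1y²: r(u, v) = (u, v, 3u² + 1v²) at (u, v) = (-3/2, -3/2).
K = 12/8281

Coefficients of the first fundamental form: E = 36*u^2 + 1, F = 12*u*v, G = 4*v^2 + 1.
Coefficients of the second fundamental form: L = 6/sqrt(36*u^2 + 4*v^2 + 1), M = 0, N = 2/sqrt(36*u^2 + 4*v^2 + 1).
Assemble K = (LN − M²)/(EG − F²) = 12/(1296*u^4 + 288*u^2*v^2 + 72*u^2 + 16*v^4 + 8*v^2 + 1). At (u, v) = (-3/2, -3/2): K = 12/8281.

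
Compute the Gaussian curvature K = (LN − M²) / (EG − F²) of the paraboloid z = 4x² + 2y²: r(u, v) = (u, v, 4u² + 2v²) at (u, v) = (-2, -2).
K = 32/103041

Coefficients of the first fundamental form: E = 64*u^2 + 1, F = 32*u*v, G = 16*v^2 + 1.
Coefficients of the second fundamental form: L = 8/sqrt(64*u^2 + 16*v^2 + 1), M = 0, N = 4/sqrt(64*u^2 + 16*v^2 + 1).
Assemble K = (LN − M²)/(EG − F²) = 32/(4096*u^4 + 2048*u^2*v^2 + 128*u^2 + 256*v^4 + 32*v^2 + 1). At (u, v) = (-2, -2): K = 32/103041.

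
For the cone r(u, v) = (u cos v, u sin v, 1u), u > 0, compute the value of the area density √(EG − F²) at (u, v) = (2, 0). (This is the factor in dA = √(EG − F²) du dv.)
√(EG − F²)|_{(2, 0)} = 2*sqrt(2)

E = 2, F = 0, G = u^2, so EG − F² = 2*u^2. Taking the positive square root: √(EG − F²) = sqrt(2)*Abs(u). At (u, v) = (2, 0): 2*sqrt(2).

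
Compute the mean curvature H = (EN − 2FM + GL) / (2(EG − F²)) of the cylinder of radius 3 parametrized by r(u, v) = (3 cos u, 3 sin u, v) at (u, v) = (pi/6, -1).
H = -1/6

With E = 9, F = 0, G = 1, L = -3, M = 0, N = 0, assemble
  H = (EN − 2FM + GL) / (2(EG − F²)) = -1/6.
At (u, v) = (pi/6, -1): H = -1/6.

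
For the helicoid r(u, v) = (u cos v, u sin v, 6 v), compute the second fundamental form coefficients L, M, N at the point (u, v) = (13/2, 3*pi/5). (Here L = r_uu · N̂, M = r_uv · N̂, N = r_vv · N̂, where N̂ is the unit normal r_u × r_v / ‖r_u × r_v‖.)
L = 0;  M = -12*sqrt(313)/313;  N = 0

Compute the unit normal N̂(u, v) = (6*sin(v)/sqrt(u^2 + 36), -6*cos(v)/sqrt(u^2 + 36), u/sqrt(u^2 + 36)), and the second partials r_uu, r_uv, r_vv. Take dot products:
  L(u, v) = r_uu · N̂ = 0,
  M(u, v) = r_uv · N̂ = -6/sqrt(u^2 + 36),
  N(u, v) = r_vv · N̂ = 0.
Evaluating at (u, v) = (13/2, 3*pi/5):
  L = 0, M = -12*sqrt(313)/313, N = 0.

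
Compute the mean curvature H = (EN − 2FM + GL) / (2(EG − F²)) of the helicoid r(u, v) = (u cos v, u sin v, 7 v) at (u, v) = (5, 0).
H = 0

With E = 1, F = 0, G = u^2 + 49, L = 0, M = -7/sqrt(u^2 + 49), N = 0, assemble
  H = (EN − 2FM + GL) / (2(EG − F²)) = 0.
At (u, v) = (5, 0): H = 0.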